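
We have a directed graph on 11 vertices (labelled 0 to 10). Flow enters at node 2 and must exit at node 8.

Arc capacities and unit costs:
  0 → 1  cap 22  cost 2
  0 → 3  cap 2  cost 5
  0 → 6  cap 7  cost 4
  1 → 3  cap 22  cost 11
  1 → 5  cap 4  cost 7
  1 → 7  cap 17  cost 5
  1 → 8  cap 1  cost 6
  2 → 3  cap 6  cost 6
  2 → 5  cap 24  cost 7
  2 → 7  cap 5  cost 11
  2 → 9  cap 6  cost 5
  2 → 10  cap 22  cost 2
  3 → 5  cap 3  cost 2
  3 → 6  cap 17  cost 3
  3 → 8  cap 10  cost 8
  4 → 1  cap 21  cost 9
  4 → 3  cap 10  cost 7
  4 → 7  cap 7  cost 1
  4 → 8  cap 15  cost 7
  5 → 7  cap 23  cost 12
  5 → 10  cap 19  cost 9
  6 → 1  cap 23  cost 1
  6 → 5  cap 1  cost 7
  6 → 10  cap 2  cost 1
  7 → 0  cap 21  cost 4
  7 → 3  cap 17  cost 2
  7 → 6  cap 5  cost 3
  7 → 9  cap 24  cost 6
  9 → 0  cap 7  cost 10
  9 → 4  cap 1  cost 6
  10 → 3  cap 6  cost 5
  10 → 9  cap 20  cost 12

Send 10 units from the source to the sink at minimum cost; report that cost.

shortest-cost path #1: 2→3→8 push 6 @ unit cost 14 (adds 84)
shortest-cost path #2: 2→10→3→8 push 4 @ unit cost 15 (adds 60)
total cost = 144

Minimum cost for 10 units: 144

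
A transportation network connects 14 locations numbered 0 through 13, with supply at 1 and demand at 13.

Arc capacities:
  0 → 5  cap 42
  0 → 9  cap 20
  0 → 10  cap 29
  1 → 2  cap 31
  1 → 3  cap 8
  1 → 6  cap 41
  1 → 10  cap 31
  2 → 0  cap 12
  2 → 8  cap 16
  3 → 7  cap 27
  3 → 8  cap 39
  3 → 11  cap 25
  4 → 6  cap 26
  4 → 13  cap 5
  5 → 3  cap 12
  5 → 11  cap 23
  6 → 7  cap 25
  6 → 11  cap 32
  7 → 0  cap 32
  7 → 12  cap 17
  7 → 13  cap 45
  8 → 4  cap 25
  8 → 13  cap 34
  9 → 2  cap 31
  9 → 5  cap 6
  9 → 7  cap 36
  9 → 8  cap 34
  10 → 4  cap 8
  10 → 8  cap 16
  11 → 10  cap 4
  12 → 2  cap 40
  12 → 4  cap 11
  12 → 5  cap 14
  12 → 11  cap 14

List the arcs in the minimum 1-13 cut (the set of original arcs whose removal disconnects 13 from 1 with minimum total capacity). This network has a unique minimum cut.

Min-cut arcs: {(1,3), (2,0), (2,8), (4,13), (6,7), (10,8)} (total capacity 82)

augment #1: 1→2→8→13 push 16
augment #2: 1→3→7→13 push 8
augment #3: 1→6→7→13 push 25
augment #4: 1→10→4→13 push 5
augment #5: 1→10→8→13 push 16
augment #6: 1→2→0→9→7→13 push 12
max flow = 82; residual-reachable set from 1 gives S-side
cut edges (S→T): {(1,3), (2,0), (2,8), (4,13), (6,7), (10,8)} total cap 82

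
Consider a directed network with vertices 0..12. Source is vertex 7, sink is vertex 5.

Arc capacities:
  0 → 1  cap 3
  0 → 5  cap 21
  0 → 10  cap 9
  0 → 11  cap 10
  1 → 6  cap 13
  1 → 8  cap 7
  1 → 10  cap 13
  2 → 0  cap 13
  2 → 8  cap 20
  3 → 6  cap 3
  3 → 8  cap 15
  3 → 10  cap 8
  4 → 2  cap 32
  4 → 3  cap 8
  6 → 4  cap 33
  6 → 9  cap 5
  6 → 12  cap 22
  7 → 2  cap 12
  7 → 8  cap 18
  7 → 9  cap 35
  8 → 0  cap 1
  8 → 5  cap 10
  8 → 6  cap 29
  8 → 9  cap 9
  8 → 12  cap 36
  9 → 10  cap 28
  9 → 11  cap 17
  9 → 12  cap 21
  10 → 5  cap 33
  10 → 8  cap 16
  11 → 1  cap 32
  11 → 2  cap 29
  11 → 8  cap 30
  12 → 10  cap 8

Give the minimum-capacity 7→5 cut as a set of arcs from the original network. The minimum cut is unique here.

Min-cut arcs: {(2,0), (8,0), (8,5), (10,5)} (total capacity 57)

augment #1: 7→8→5 push 10
augment #2: 7→2→0→5 push 12
augment #3: 7→8→0→5 push 1
augment #4: 7→9→10→5 push 28
augment #5: 7→8→12→10→5 push 5
augment #6: 7→9→11→2→0→5 push 1
max flow = 57; residual-reachable set from 7 gives S-side
cut edges (S→T): {(2,0), (8,0), (8,5), (10,5)} total cap 57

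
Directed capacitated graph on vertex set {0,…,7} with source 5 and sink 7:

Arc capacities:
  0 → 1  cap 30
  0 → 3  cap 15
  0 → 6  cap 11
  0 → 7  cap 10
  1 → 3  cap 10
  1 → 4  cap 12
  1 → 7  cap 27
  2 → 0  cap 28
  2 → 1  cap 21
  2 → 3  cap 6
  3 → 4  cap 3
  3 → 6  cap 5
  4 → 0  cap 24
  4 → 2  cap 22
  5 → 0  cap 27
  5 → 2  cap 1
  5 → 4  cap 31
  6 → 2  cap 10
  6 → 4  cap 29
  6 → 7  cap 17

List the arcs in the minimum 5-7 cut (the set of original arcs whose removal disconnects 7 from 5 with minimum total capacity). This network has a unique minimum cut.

Min-cut arcs: {(0,6), (0,7), (1,7), (3,6)} (total capacity 53)

augment #1: 5→0→7 push 10
augment #2: 5→0→1→7 push 17
augment #3: 5→2→1→7 push 1
augment #4: 5→4→0→1→7 push 9
augment #5: 5→4→0→6→7 push 11
augment #6: 5→4→0→3→6→7 push 4
augment #7: 5→4→2→3→6→7 push 1
max flow = 53; residual-reachable set from 5 gives S-side
cut edges (S→T): {(0,6), (0,7), (1,7), (3,6)} total cap 53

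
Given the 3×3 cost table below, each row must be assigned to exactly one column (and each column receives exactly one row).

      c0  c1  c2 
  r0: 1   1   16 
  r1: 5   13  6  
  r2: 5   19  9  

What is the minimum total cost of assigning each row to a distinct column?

Minimum assignment cost: 12

optimal assignment: row0→col1 (cost 1), row1→col2 (cost 6), row2→col0 (cost 5)
total = 1 + 6 + 5 = 12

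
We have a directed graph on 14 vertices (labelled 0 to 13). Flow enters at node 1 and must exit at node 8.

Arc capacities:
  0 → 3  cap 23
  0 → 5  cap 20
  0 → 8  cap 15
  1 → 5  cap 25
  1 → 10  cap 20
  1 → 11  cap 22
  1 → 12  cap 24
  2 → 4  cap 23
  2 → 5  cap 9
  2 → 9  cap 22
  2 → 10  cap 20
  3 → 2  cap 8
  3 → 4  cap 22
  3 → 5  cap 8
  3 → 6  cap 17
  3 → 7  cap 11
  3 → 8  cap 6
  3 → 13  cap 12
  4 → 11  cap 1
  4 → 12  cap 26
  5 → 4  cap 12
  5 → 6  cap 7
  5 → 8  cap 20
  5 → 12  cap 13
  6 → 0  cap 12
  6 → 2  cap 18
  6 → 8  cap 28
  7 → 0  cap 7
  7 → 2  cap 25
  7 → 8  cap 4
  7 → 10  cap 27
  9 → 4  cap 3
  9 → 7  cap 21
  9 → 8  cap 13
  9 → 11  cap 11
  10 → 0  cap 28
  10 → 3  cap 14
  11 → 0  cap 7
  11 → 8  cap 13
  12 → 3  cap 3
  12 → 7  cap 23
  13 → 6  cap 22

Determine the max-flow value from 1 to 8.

Maximum flow value: 89

augment #1: 1→5→8 bottleneck 20, total now 20
augment #2: 1→11→8 bottleneck 13, total now 33
augment #3: 1→5→6→8 bottleneck 5, total now 38
augment #4: 1→10→0→8 bottleneck 15, total now 53
augment #5: 1→10→3→8 bottleneck 5, total now 58
augment #6: 1→12→3→8 bottleneck 1, total now 59
augment #7: 1→12→7→8 bottleneck 4, total now 63
augment #8: 1→12→3→6→8 bottleneck 2, total now 65
augment #9: 1→11→0→3→6→8 bottleneck 7, total now 72
augment #10: 1→12→7→2→9→8 bottleneck 13, total now 85
augment #11: 1→12→7→0→3→6→8 bottleneck 4, total now 89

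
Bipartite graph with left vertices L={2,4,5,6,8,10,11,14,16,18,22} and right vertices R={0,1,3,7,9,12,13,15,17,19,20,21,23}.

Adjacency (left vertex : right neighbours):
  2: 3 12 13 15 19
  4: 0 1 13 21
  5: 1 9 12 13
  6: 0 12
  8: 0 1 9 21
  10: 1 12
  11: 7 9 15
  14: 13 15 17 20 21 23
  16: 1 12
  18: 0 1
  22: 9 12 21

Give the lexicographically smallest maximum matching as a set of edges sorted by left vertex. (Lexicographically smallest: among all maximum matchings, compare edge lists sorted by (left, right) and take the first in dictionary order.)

|M| = 9 (so the lex-smallest maximum matching has 9 edges)
process left vertices in ascending order; for each, take the smallest-labelled available neighbour that still permits 9 edges overall, or leave it unmatched if none does
lex-smallest matching: {2-3, 4-0, 5-13, 6-12, 8-9, 10-1, 11-7, 14-15, 22-21}

Lex-smallest maximum matching: {(2,3), (4,0), (5,13), (6,12), (8,9), (10,1), (11,7), (14,15), (22,21)}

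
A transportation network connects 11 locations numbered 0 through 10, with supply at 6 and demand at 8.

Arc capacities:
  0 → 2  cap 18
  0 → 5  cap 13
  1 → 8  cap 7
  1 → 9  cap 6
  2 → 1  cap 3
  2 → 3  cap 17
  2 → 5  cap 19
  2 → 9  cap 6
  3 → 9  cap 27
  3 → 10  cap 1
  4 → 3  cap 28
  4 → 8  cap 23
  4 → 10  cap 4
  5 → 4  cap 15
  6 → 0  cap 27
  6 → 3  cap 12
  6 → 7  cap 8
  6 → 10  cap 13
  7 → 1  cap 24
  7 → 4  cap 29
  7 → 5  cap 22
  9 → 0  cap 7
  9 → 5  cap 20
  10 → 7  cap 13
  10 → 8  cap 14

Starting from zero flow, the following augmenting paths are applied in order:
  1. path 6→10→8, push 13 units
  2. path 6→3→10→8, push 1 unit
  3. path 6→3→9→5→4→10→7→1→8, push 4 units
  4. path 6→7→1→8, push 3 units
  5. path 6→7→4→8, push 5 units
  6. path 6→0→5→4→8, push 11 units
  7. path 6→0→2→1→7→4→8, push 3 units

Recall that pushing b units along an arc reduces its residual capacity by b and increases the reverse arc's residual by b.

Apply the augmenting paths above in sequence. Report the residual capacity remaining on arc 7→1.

Residual capacity of (7,1): 20

after path 1 (6→10→8, push 13): res(7,1)=24
after path 2 (6→3→10→8, push 1): res(7,1)=24
after path 3 (6→3→9→5→4→10→7→1→8, push 4): res(7,1)=20
after path 4 (6→7→1→8, push 3): res(7,1)=17
after path 5 (6→7→4→8, push 5): res(7,1)=17
after path 6 (6→0→5→4→8, push 11): res(7,1)=17
after path 7 (6→0→2→1→7→4→8, push 3): res(7,1)=20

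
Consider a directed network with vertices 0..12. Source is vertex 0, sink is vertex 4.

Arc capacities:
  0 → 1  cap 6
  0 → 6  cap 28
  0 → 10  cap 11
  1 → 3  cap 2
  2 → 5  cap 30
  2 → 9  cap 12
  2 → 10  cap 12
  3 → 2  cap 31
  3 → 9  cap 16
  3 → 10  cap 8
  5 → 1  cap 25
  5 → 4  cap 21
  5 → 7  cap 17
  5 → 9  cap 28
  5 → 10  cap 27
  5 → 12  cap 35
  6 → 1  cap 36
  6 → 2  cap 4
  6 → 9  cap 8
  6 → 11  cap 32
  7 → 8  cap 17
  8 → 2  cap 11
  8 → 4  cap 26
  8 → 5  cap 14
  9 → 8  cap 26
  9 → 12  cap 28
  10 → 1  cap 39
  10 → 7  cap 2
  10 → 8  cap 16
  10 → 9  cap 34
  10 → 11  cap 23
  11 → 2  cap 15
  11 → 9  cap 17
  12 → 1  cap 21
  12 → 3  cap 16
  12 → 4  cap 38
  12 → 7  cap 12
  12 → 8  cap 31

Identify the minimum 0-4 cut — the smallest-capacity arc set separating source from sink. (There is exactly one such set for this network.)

augment #1: 0→10→8→4 push 11
augment #2: 0→6→2→5→4 push 4
augment #3: 0→6→9→8→4 push 8
augment #4: 0→1→3→2→5→4 push 2
augment #5: 0→6→11→2→5→4 push 15
augment #6: 0→6→11→9→8→4 push 1
max flow = 41; residual-reachable set from 0 gives S-side
cut edges (S→T): {(0,6), (0,10), (1,3)} total cap 41

Min-cut arcs: {(0,6), (0,10), (1,3)} (total capacity 41)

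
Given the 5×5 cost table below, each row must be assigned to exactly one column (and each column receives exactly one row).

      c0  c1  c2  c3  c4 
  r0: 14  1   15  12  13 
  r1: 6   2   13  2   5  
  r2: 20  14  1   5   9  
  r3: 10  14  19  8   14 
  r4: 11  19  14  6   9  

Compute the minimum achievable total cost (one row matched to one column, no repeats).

Minimum assignment cost: 23

one of 2 optimal assignments: row0→col1 (cost 1), row1→col3 (cost 2), row2→col2 (cost 1), row3→col0 (cost 10), row4→col4 (cost 9)
total = 1 + 2 + 1 + 10 + 9 = 23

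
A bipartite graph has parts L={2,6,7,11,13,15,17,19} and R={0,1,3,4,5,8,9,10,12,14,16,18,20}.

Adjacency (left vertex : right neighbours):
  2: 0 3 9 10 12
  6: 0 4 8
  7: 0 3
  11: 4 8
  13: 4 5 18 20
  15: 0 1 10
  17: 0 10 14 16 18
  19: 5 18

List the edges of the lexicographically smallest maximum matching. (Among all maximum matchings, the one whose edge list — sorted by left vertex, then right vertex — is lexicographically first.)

Lex-smallest maximum matching: {(2,0), (6,4), (7,3), (11,8), (13,5), (15,1), (17,10), (19,18)}

|M| = 8 (so the lex-smallest maximum matching has 8 edges)
process left vertices in ascending order; for each, take the smallest-labelled available neighbour that still permits 8 edges overall, or leave it unmatched if none does
lex-smallest matching: {2-0, 6-4, 7-3, 11-8, 13-5, 15-1, 17-10, 19-18}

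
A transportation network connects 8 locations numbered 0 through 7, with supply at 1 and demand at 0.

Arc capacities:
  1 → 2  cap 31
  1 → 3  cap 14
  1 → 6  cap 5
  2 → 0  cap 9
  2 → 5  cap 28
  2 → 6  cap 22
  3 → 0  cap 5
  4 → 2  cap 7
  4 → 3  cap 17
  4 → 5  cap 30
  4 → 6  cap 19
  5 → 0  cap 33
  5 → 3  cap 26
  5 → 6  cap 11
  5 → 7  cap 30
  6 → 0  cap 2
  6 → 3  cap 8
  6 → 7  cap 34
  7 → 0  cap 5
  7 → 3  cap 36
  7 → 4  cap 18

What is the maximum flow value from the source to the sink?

augment #1: 1→2→0 bottleneck 9, total now 9
augment #2: 1→3→0 bottleneck 5, total now 14
augment #3: 1→6→0 bottleneck 2, total now 16
augment #4: 1→2→5→0 bottleneck 22, total now 38
augment #5: 1→6→7→0 bottleneck 3, total now 41

Maximum flow value: 41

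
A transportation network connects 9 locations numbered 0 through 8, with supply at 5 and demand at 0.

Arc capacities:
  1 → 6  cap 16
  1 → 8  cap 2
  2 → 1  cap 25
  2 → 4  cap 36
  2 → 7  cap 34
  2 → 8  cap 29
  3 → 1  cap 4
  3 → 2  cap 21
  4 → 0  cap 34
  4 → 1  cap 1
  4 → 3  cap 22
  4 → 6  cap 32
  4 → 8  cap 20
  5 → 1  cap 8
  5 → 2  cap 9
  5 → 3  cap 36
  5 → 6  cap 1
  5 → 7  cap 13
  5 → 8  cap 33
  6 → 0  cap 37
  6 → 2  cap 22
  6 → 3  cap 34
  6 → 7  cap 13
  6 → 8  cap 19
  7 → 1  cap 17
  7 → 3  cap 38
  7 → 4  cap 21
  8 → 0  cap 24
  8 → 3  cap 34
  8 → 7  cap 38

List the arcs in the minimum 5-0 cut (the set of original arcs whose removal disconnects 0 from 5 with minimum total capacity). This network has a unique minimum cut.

augment #1: 5→6→0 push 1
augment #2: 5→8→0 push 24
augment #3: 5→1→6→0 push 8
augment #4: 5→2→4→0 push 9
augment #5: 5→7→4→0 push 13
augment #6: 5→3→1→6→0 push 4
augment #7: 5→3→2→4→0 push 12
augment #8: 5→3→2→1→6→0 push 4
augment #9: 5→3→2→4→6→0 push 5
augment #10: 5→8→7→4→6→0 push 8
augment #11: 5→8→7→1→2→4→6→0 push 1
max flow = 89; residual-reachable set from 5 gives S-side
cut edges (S→T): {(3,1), (3,2), (5,1), (5,2), (5,6), (5,7), (5,8)} total cap 89

Min-cut arcs: {(3,1), (3,2), (5,1), (5,2), (5,6), (5,7), (5,8)} (total capacity 89)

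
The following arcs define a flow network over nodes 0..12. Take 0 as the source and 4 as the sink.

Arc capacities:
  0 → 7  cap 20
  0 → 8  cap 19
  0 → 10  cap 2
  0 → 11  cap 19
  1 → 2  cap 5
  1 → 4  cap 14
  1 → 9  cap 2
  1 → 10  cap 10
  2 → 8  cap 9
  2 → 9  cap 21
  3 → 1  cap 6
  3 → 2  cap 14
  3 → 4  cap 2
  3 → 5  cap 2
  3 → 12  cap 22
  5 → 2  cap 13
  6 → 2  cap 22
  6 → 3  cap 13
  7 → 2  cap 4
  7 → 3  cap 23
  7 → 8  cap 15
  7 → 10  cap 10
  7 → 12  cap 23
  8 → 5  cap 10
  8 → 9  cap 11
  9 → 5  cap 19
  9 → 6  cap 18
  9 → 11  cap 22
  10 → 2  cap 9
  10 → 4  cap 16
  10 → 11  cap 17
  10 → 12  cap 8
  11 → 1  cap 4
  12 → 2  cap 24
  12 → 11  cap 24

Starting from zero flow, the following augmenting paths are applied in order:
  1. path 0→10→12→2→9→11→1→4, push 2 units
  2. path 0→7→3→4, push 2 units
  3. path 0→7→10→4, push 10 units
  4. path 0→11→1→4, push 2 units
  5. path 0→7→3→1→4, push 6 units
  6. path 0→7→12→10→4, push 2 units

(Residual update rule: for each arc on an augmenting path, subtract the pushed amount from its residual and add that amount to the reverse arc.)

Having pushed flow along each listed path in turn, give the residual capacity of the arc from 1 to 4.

Residual capacity of (1,4): 4

after path 1 (0→10→12→2→9→11→1→4, push 2): res(1,4)=12
after path 2 (0→7→3→4, push 2): res(1,4)=12
after path 3 (0→7→10→4, push 10): res(1,4)=12
after path 4 (0→11→1→4, push 2): res(1,4)=10
after path 5 (0→7→3→1→4, push 6): res(1,4)=4
after path 6 (0→7→12→10→4, push 2): res(1,4)=4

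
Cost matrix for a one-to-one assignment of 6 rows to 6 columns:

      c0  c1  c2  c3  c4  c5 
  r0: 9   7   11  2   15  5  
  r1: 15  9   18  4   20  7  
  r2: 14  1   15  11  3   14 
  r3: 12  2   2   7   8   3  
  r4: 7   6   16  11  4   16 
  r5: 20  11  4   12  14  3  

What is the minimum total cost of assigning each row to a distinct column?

Minimum assignment cost: 23

optimal assignment: row0→col0 (cost 9), row1→col3 (cost 4), row2→col1 (cost 1), row3→col2 (cost 2), row4→col4 (cost 4), row5→col5 (cost 3)
total = 9 + 4 + 1 + 2 + 4 + 3 = 23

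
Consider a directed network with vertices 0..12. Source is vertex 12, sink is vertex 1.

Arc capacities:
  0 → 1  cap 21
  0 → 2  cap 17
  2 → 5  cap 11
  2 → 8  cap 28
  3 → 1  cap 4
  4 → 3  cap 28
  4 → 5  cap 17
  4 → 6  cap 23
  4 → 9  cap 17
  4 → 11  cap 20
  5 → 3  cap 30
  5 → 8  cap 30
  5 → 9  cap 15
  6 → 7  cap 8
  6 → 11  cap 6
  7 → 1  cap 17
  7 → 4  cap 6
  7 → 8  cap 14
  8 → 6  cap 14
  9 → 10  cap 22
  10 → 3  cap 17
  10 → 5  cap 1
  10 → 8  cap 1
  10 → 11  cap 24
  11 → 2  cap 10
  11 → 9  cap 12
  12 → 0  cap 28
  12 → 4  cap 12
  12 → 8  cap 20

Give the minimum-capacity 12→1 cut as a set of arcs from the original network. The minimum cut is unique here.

augment #1: 12→0→1 push 21
augment #2: 12→4→3→1 push 4
augment #3: 12→4→6→7→1 push 8
max flow = 33; residual-reachable set from 12 gives S-side
cut edges (S→T): {(0,1), (3,1), (6,7)} total cap 33

Min-cut arcs: {(0,1), (3,1), (6,7)} (total capacity 33)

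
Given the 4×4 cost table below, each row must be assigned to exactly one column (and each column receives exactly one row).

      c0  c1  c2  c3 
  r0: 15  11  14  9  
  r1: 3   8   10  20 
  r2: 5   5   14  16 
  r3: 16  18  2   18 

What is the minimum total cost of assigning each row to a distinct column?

optimal assignment: row0→col3 (cost 9), row1→col0 (cost 3), row2→col1 (cost 5), row3→col2 (cost 2)
total = 9 + 3 + 5 + 2 = 19

Minimum assignment cost: 19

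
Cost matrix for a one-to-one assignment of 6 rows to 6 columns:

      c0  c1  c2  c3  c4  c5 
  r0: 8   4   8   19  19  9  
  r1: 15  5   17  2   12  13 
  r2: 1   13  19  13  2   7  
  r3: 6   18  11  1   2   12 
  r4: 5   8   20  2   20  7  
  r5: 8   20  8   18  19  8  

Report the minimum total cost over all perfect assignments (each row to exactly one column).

optimal assignment: row0→col1 (cost 4), row1→col3 (cost 2), row2→col0 (cost 1), row3→col4 (cost 2), row4→col5 (cost 7), row5→col2 (cost 8)
total = 4 + 2 + 1 + 2 + 7 + 8 = 24

Minimum assignment cost: 24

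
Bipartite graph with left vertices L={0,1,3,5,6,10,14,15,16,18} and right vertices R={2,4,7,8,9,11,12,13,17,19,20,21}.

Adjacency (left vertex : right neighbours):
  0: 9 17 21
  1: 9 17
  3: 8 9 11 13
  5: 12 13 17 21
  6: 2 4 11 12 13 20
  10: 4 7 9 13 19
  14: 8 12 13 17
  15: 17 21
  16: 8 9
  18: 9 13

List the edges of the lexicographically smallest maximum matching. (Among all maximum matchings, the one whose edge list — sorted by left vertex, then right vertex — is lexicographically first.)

Lex-smallest maximum matching: {(0,9), (1,17), (3,11), (5,12), (6,2), (10,4), (14,8), (15,21), (18,13)}

|M| = 9 (so the lex-smallest maximum matching has 9 edges)
process left vertices in ascending order; for each, take the smallest-labelled available neighbour that still permits 9 edges overall, or leave it unmatched if none does
lex-smallest matching: {0-9, 1-17, 3-11, 5-12, 6-2, 10-4, 14-8, 15-21, 18-13}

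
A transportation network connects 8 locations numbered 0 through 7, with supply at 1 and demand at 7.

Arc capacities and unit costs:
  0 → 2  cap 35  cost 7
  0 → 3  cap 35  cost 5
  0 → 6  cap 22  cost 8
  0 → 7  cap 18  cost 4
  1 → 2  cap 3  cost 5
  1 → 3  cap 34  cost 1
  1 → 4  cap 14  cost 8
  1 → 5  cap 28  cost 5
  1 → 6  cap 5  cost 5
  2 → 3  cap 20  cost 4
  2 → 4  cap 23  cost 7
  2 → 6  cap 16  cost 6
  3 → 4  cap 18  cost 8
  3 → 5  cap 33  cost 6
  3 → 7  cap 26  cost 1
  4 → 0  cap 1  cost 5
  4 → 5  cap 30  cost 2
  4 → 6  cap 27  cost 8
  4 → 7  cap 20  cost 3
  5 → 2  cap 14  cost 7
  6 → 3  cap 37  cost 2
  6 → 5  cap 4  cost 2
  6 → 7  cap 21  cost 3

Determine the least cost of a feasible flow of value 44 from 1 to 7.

shortest-cost path #1: 1→3→7 push 26 @ unit cost 2 (adds 52)
shortest-cost path #2: 1→6→7 push 5 @ unit cost 8 (adds 40)
shortest-cost path #3: 1→4→7 push 13 @ unit cost 11 (adds 143)
total cost = 235

Minimum cost for 44 units: 235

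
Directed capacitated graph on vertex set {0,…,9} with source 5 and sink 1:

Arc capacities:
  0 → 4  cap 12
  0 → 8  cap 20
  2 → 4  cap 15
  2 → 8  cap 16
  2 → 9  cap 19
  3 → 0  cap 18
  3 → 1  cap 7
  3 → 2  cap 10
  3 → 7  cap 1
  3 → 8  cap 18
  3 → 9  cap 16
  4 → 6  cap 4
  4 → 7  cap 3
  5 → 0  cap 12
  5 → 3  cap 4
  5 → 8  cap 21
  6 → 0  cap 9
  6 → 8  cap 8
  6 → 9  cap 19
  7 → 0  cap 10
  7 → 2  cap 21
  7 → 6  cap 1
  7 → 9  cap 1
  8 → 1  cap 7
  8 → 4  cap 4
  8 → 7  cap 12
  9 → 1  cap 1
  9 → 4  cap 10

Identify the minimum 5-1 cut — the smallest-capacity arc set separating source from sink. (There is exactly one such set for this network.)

Min-cut arcs: {(5,3), (8,1), (9,1)} (total capacity 12)

augment #1: 5→3→1 push 4
augment #2: 5→8→1 push 7
augment #3: 5→8→7→9→1 push 1
max flow = 12; residual-reachable set from 5 gives S-side
cut edges (S→T): {(5,3), (8,1), (9,1)} total cap 12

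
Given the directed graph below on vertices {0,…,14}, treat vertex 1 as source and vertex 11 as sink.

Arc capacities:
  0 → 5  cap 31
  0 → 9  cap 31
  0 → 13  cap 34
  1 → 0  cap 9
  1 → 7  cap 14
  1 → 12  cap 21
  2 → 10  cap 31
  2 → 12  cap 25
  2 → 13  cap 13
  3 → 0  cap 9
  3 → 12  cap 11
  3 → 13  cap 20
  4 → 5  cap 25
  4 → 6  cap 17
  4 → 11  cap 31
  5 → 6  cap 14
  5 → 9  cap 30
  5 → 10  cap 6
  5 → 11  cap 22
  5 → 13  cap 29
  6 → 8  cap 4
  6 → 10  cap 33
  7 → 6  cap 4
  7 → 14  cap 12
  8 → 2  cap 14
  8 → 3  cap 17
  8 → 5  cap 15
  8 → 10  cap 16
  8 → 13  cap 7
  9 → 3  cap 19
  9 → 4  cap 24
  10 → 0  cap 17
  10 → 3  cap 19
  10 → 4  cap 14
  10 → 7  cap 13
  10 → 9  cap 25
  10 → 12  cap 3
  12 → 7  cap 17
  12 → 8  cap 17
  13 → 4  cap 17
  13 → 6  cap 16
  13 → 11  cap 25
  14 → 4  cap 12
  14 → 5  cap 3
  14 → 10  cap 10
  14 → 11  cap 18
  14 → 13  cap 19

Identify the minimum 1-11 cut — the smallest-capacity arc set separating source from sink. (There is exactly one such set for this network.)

Min-cut arcs: {(1,0), (7,6), (7,14), (12,8)} (total capacity 42)

augment #1: 1→0→5→11 push 9
augment #2: 1→7→14→11 push 12
augment #3: 1→12→8→5→11 push 13
augment #4: 1→12→8→13→11 push 4
augment #5: 1→7→6→8→13→11 push 2
augment #6: 1→12→7→6→8→13→11 push 1
augment #7: 1→12→7→6→10→4→11 push 1
max flow = 42; residual-reachable set from 1 gives S-side
cut edges (S→T): {(1,0), (7,6), (7,14), (12,8)} total cap 42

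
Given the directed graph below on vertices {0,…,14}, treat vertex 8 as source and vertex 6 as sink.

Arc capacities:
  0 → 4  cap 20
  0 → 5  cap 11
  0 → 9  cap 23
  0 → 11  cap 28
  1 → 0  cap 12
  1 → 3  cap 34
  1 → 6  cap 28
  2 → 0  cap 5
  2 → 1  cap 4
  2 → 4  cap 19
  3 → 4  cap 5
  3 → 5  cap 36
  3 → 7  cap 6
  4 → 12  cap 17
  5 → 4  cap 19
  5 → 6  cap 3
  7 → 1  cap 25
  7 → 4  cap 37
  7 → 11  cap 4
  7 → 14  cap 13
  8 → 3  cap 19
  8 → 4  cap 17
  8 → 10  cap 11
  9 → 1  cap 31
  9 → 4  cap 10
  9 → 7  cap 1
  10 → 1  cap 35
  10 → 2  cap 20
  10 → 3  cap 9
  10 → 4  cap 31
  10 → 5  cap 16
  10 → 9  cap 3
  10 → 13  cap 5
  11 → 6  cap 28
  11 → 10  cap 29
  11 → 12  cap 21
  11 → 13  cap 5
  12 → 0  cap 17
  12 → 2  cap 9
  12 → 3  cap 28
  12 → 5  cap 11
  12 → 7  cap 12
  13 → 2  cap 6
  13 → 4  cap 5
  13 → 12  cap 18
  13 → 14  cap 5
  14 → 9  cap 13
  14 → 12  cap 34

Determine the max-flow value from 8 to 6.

Maximum flow value: 37

augment #1: 8→3→5→6 bottleneck 3, total now 3
augment #2: 8→10→1→6 bottleneck 11, total now 14
augment #3: 8→3→7→1→6 bottleneck 6, total now 20
augment #4: 8→4→12→0→11→6 bottleneck 17, total now 37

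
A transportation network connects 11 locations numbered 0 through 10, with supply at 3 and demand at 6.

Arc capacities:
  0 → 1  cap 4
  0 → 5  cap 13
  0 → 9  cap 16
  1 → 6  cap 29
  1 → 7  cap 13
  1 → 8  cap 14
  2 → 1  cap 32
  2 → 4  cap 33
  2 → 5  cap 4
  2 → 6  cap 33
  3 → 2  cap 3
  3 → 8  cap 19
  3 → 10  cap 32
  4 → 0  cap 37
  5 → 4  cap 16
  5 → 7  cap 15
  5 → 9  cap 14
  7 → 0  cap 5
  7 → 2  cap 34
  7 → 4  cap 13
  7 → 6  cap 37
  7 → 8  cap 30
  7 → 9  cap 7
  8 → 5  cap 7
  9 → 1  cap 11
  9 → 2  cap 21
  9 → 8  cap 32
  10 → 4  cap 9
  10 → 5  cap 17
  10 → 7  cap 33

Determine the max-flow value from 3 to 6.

Maximum flow value: 42

augment #1: 3→2→6 bottleneck 3, total now 3
augment #2: 3→10→7→6 bottleneck 32, total now 35
augment #3: 3→8→5→7→6 bottleneck 5, total now 40
augment #4: 3→8→5→7→2→6 bottleneck 2, total now 42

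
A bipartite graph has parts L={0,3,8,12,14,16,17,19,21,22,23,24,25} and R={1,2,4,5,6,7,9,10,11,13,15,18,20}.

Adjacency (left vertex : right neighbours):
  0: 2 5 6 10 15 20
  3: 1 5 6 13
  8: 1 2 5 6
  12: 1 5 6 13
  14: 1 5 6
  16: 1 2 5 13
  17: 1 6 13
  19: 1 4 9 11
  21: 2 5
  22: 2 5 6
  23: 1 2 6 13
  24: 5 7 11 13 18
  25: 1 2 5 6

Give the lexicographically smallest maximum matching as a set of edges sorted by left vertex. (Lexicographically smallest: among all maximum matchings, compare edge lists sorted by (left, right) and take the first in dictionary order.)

Lex-smallest maximum matching: {(0,10), (3,1), (8,2), (12,5), (14,6), (16,13), (19,4), (24,7)}

|M| = 8 (so the lex-smallest maximum matching has 8 edges)
process left vertices in ascending order; for each, take the smallest-labelled available neighbour that still permits 8 edges overall, or leave it unmatched if none does
lex-smallest matching: {0-10, 3-1, 8-2, 12-5, 14-6, 16-13, 19-4, 24-7}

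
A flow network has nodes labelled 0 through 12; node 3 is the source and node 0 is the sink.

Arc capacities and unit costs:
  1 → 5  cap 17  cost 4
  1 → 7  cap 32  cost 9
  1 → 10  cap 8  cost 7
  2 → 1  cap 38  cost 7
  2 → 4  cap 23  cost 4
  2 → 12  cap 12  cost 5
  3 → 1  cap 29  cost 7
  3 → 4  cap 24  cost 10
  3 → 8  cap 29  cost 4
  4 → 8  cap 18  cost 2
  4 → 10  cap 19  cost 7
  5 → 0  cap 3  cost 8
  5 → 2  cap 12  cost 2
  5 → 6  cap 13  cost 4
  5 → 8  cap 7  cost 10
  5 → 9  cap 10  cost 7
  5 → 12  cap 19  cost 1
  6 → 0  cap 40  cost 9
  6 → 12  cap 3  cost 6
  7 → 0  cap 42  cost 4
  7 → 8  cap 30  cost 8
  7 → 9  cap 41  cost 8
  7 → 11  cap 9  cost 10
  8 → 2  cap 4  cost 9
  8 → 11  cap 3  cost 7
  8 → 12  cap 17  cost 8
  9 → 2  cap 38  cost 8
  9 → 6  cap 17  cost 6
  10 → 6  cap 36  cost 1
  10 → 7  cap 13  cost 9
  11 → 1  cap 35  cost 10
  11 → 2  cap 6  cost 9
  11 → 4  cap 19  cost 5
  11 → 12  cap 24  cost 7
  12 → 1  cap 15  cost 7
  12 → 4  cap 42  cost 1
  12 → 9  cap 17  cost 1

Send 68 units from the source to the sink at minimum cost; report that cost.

Minimum cost for 68 units: 1665

shortest-cost path #1: 3→1→5→0 push 3 @ unit cost 19 (adds 57)
shortest-cost path #2: 3→1→7→0 push 26 @ unit cost 20 (adds 520)
shortest-cost path #3: 3→4→10→6→0 push 19 @ unit cost 27 (adds 513)
shortest-cost path #4: 3→8→12→9→6→0 push 17 @ unit cost 28 (adds 476)
shortest-cost path #5: 3→8→2→1→7→0 push 3 @ unit cost 33 (adds 99)
total cost = 1665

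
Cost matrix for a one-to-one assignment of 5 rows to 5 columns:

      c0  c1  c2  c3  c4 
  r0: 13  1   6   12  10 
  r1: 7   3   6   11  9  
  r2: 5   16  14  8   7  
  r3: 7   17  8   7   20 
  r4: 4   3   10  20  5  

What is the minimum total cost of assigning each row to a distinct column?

Minimum assignment cost: 24

optimal assignment: row0→col1 (cost 1), row1→col2 (cost 6), row2→col0 (cost 5), row3→col3 (cost 7), row4→col4 (cost 5)
total = 1 + 6 + 5 + 7 + 5 = 24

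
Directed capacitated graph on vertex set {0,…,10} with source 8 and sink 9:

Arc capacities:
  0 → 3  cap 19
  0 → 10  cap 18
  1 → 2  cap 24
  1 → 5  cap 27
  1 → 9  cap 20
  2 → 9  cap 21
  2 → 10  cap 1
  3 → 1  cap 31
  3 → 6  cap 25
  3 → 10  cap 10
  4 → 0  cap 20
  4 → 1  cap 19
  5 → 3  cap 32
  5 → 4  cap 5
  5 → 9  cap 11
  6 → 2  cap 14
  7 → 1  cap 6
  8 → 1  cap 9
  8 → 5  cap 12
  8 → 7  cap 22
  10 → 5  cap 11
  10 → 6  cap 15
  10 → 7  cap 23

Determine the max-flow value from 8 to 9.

Maximum flow value: 27

augment #1: 8→1→9 bottleneck 9, total now 9
augment #2: 8→5→9 bottleneck 11, total now 20
augment #3: 8→7→1→9 bottleneck 6, total now 26
augment #4: 8→5→3→1→9 bottleneck 1, total now 27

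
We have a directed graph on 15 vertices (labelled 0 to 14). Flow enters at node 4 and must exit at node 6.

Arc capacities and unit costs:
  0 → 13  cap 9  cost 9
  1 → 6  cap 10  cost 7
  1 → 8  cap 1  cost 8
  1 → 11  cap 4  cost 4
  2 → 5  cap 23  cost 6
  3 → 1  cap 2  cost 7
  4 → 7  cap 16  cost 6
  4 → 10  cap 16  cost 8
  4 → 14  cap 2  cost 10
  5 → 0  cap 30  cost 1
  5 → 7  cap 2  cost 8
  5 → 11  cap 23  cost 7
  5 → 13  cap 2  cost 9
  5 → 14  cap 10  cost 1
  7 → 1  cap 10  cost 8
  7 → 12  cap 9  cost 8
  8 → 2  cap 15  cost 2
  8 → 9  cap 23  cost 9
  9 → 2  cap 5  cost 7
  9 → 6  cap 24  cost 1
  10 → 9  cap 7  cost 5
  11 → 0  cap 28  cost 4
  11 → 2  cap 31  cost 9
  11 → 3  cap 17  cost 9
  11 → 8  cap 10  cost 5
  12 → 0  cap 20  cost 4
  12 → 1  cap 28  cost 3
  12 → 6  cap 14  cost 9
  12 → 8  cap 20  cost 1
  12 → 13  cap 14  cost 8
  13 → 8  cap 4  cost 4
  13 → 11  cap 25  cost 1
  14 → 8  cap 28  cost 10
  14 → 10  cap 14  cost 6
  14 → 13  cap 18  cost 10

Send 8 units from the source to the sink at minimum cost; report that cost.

shortest-cost path #1: 4→10→9→6 push 7 @ unit cost 14 (adds 98)
shortest-cost path #2: 4→7→1→6 push 1 @ unit cost 21 (adds 21)
total cost = 119

Minimum cost for 8 units: 119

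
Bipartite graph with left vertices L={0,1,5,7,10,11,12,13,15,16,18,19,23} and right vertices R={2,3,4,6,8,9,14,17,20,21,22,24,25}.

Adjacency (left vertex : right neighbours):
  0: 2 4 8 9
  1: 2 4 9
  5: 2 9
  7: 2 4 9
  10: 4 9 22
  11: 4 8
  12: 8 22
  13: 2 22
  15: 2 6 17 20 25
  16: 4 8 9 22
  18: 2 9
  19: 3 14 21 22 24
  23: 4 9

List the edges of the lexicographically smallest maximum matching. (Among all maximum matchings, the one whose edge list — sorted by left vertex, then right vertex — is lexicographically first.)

|M| = 7 (so the lex-smallest maximum matching has 7 edges)
process left vertices in ascending order; for each, take the smallest-labelled available neighbour that still permits 7 edges overall, or leave it unmatched if none does
lex-smallest matching: {0-2, 1-4, 5-9, 10-22, 11-8, 15-6, 19-3}

Lex-smallest maximum matching: {(0,2), (1,4), (5,9), (10,22), (11,8), (15,6), (19,3)}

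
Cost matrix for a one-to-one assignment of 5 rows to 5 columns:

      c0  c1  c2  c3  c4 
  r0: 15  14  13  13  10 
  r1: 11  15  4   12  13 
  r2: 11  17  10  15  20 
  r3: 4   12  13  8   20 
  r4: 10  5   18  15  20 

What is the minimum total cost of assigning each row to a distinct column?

one of 2 optimal assignments: row0→col4 (cost 10), row1→col2 (cost 4), row2→col0 (cost 11), row3→col3 (cost 8), row4→col1 (cost 5)
total = 10 + 4 + 11 + 8 + 5 = 38

Minimum assignment cost: 38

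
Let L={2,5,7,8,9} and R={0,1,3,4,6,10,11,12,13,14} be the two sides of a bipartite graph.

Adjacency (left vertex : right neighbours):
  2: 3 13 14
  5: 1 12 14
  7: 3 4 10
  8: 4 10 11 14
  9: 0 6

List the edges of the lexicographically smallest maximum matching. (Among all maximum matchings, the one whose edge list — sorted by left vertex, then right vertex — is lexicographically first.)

Lex-smallest maximum matching: {(2,3), (5,1), (7,4), (8,10), (9,0)}

|M| = 5 (so the lex-smallest maximum matching has 5 edges)
process left vertices in ascending order; for each, take the smallest-labelled available neighbour that still permits 5 edges overall, or leave it unmatched if none does
lex-smallest matching: {2-3, 5-1, 7-4, 8-10, 9-0}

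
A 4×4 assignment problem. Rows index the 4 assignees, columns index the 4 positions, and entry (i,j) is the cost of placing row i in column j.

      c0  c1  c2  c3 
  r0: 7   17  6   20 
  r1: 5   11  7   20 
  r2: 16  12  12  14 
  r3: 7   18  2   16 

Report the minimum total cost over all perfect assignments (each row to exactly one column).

optimal assignment: row0→col0 (cost 7), row1→col1 (cost 11), row2→col3 (cost 14), row3→col2 (cost 2)
total = 7 + 11 + 14 + 2 = 34

Minimum assignment cost: 34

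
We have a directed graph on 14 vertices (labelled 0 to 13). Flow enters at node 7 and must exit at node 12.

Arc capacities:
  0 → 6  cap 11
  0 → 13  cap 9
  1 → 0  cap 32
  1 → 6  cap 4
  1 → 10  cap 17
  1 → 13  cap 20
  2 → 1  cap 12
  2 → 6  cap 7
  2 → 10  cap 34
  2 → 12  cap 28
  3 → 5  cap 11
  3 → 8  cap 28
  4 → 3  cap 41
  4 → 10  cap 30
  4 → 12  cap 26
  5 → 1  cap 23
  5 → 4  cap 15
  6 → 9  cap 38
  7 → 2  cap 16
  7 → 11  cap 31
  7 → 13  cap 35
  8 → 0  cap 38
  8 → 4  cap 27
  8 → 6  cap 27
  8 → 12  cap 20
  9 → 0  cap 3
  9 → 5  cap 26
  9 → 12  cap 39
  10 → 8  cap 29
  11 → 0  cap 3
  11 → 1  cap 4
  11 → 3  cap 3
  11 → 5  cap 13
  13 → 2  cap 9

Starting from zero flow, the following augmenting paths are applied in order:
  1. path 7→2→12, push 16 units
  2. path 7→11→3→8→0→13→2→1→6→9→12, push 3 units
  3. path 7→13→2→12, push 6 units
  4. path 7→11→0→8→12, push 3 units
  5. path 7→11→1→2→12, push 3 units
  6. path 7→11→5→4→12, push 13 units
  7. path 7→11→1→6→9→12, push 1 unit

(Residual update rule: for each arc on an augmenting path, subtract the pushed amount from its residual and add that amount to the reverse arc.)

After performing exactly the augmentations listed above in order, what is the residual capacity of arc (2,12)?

after path 1 (7→2→12, push 16): res(2,12)=12
after path 2 (7→11→3→8→0→13→2→1→6→9→12, push 3): res(2,12)=12
after path 3 (7→13→2→12, push 6): res(2,12)=6
after path 4 (7→11→0→8→12, push 3): res(2,12)=6
after path 5 (7→11→1→2→12, push 3): res(2,12)=3
after path 6 (7→11→5→4→12, push 13): res(2,12)=3
after path 7 (7→11→1→6→9→12, push 1): res(2,12)=3

Residual capacity of (2,12): 3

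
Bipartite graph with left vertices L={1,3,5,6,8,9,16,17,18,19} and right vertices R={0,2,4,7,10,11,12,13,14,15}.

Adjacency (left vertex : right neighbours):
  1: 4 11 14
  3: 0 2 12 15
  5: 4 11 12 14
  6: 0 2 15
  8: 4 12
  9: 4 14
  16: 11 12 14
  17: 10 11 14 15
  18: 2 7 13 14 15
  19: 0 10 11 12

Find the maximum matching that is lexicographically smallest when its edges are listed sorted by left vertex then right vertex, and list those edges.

Lex-smallest maximum matching: {(1,4), (3,0), (5,11), (6,2), (8,12), (9,14), (17,15), (18,7), (19,10)}

|M| = 9 (so the lex-smallest maximum matching has 9 edges)
process left vertices in ascending order; for each, take the smallest-labelled available neighbour that still permits 9 edges overall, or leave it unmatched if none does
lex-smallest matching: {1-4, 3-0, 5-11, 6-2, 8-12, 9-14, 17-15, 18-7, 19-10}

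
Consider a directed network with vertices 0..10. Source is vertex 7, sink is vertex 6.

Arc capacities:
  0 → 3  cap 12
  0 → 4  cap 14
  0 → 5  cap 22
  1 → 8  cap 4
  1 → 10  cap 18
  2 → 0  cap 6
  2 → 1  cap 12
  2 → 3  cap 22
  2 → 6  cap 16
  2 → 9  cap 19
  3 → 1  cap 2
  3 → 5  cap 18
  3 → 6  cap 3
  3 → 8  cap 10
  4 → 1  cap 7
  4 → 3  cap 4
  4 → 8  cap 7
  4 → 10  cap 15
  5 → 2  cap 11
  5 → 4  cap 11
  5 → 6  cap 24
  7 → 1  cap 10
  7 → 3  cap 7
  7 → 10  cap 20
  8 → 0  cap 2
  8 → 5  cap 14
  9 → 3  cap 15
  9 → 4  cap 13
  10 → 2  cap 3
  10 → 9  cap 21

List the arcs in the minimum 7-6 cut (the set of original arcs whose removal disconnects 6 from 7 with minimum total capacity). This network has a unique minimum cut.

augment #1: 7→3→6 push 3
augment #2: 7→3→5→6 push 4
augment #3: 7→10→2→6 push 3
augment #4: 7→1→8→5→6 push 4
augment #5: 7→10→9→3→5→6 push 14
augment #6: 7→10→9→3→8→5→6 push 1
augment #7: 7→10→9→4→8→5→6 push 1
augment #8: 7→10→9→4→8→5→2→6 push 1
augment #9: 7→1→10→9→4→8→5→2→6 push 4
max flow = 35; residual-reachable set from 7 gives S-side
cut edges (S→T): {(1,8), (7,3), (10,2), (10,9)} total cap 35

Min-cut arcs: {(1,8), (7,3), (10,2), (10,9)} (total capacity 35)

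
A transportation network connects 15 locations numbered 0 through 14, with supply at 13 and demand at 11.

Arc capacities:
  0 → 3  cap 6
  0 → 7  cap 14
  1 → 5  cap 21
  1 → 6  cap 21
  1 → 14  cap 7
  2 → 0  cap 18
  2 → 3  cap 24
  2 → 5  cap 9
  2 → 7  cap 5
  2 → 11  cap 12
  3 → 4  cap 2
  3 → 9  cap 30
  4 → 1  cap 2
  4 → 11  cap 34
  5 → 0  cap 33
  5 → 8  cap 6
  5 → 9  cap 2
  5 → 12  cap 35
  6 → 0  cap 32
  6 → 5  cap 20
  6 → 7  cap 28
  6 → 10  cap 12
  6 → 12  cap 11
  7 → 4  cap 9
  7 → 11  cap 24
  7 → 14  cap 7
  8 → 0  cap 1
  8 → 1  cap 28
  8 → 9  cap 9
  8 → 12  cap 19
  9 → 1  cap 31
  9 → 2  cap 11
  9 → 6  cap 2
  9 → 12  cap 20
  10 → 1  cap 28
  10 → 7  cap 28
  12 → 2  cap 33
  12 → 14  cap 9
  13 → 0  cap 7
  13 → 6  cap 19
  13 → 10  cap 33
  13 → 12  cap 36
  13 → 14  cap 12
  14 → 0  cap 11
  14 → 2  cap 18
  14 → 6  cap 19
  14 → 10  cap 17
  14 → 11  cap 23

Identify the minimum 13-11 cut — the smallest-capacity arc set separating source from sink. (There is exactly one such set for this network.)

augment #1: 13→14→11 push 12
augment #2: 13→0→7→11 push 7
augment #3: 13→6→7→11 push 17
augment #4: 13→12→2→11 push 12
augment #5: 13→12→14→11 push 9
augment #6: 13→6→7→4→11 push 2
augment #7: 13→10→1→14→11 push 2
augment #8: 13→10→7→4→11 push 7
augment #9: 13→12→2→3→4→11 push 2
max flow = 70; residual-reachable set from 13 gives S-side
cut edges (S→T): {(2,11), (3,4), (7,4), (7,11), (14,11)} total cap 70

Min-cut arcs: {(2,11), (3,4), (7,4), (7,11), (14,11)} (total capacity 70)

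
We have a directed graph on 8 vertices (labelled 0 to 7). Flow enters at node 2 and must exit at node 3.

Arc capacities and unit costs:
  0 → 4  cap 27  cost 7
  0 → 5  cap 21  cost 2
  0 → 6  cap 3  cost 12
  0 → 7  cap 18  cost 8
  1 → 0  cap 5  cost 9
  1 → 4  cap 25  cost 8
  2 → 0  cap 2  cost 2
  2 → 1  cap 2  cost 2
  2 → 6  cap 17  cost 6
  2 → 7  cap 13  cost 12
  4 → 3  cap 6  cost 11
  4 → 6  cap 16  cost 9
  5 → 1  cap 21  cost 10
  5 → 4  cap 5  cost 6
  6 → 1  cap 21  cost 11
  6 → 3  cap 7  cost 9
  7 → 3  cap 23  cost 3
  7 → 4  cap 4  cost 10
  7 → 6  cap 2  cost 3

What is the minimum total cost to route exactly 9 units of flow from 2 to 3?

shortest-cost path #1: 2→0→7→3 push 2 @ unit cost 13 (adds 26)
shortest-cost path #2: 2→6→3 push 7 @ unit cost 15 (adds 105)
total cost = 131

Minimum cost for 9 units: 131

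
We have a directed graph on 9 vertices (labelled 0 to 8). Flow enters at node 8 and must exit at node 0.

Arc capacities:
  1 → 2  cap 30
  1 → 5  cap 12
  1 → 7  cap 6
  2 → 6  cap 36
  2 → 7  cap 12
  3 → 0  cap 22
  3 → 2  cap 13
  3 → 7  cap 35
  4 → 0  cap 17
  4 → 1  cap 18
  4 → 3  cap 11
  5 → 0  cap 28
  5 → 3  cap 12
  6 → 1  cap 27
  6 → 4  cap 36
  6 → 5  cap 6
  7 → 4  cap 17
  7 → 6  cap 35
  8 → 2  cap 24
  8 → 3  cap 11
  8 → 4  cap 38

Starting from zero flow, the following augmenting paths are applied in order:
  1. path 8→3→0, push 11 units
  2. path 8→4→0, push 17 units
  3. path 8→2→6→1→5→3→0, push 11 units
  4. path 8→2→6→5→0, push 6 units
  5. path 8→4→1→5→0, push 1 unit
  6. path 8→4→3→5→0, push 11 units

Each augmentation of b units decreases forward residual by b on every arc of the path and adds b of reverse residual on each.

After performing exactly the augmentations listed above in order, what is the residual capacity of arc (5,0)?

Residual capacity of (5,0): 10

after path 1 (8→3→0, push 11): res(5,0)=28
after path 2 (8→4→0, push 17): res(5,0)=28
after path 3 (8→2→6→1→5→3→0, push 11): res(5,0)=28
after path 4 (8→2→6→5→0, push 6): res(5,0)=22
after path 5 (8→4→1→5→0, push 1): res(5,0)=21
after path 6 (8→4→3→5→0, push 11): res(5,0)=10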